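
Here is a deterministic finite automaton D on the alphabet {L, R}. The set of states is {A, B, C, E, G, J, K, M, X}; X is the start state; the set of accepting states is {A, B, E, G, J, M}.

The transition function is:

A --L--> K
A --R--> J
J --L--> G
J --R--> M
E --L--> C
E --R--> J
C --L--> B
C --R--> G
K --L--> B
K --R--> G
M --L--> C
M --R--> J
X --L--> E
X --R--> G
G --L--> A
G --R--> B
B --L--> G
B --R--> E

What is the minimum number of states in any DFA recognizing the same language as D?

All states are reachable from the start state.
P0 = {A,B,E,G,J,M} | {C,K,X}.
On input L, block {A,B,E,G,J,M} splits into {A,E,M} and {B,G,J}.
Refine {C,K,X} on symbol L: members go to different blocks, giving {C,K} and {X}.
Refine {B,G,J} on symbol L: members go to different blocks, giving {B,J} and {G}.
Stable partition: {A,E,M} | {C,K} | {B,J} | {X} | {G} — 5 equivalence classes.

5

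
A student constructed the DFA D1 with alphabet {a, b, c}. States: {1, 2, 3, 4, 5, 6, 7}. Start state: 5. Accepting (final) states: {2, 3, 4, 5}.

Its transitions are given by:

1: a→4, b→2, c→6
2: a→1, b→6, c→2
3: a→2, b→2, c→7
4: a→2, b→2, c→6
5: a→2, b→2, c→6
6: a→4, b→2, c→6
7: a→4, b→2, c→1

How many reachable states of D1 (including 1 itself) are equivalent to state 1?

2

First remove the unreachable states {3,7}; 5 states remain.
Initial partition by acceptance: {2,4,5} | {1,6}.
Split {2,4,5} by δ(·,a) → {4,5} and {2}.
No further refinement is possible. Final partition (3 blocks): {4,5} | {1,6} | {2}.
The equivalence class containing 1 is {1,6}, of size 2.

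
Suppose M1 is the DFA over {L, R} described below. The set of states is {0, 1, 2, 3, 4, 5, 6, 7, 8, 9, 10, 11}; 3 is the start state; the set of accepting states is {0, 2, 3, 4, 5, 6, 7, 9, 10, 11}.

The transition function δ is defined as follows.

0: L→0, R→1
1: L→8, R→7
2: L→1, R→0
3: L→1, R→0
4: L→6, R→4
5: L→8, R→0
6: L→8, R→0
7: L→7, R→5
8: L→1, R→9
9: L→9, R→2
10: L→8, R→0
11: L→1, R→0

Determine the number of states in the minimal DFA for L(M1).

Reachable states from the start: {0,1,2,3,5,7,8,9}. Unreachable: {4,6,10,11} — drop them.
Initial partition by acceptance: {0,2,3,5,7,9} | {1,8}.
Split {0,2,3,5,7,9} by δ(·,L) → {0,7,9} and {2,3,5}.
On input R, block {0,7,9} splits into {7,9} and {0}.
No further refinement is possible. Final partition (4 blocks): {7,9} | {1,8} | {2,3,5} | {0}.

4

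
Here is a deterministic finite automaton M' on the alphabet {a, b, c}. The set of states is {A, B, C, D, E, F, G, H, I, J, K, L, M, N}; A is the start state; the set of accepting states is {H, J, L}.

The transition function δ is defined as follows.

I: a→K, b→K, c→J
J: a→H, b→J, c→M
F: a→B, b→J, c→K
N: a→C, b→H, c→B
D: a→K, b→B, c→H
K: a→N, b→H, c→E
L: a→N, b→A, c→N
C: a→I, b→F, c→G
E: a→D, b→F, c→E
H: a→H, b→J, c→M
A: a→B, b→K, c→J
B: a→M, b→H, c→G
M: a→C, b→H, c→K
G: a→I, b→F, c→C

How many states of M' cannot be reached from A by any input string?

1

Starting at A and following transitions, the reachable set is {A, B, C, D, E, F, G, H, I, J, K, M, N}. That leaves L unreachable — 1 in total.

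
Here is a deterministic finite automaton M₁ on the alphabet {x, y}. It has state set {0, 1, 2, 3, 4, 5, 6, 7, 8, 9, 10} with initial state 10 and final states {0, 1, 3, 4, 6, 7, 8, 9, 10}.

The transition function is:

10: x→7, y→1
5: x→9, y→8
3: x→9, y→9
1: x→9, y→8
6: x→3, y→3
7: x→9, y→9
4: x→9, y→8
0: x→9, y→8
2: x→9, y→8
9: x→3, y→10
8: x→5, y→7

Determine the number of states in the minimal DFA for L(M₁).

Reachable states from the start: {1,3,5,7,8,9,10}. Unreachable: {0,2,4,6} — drop them.
Start with accepting vs non-accepting: {1,3,7,8,9,10} | {5}.
Refine {1,3,7,8,9,10} on symbol x: members go to different blocks, giving {1,3,7,9,10} and {8}.
Split {1,3,7,9,10} by δ(·,y) → {3,7,9,10} and {1}.
Split {3,7,9,10} by δ(·,y) → {3,7,9} and {10}.
Split {3,7,9} by δ(·,y) → {3,7} and {9}.
No further refinement is possible. Final partition (6 blocks): {3,7} | {5} | {8} | {1} | {10} | {9}.

6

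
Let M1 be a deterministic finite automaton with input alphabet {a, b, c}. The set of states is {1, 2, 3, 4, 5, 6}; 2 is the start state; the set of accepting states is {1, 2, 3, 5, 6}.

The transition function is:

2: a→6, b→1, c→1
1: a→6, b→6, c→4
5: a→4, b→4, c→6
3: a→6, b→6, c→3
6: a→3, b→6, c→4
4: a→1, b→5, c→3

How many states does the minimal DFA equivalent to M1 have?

6

All states are reachable from the start state.
Initial partition by acceptance: {1,2,3,5,6} | {4}.
Split {1,2,3,5,6} by δ(·,a) → {1,2,3,6} and {5}.
Split {1,2,3,6} by δ(·,c) → {1,6} and {2,3}.
Split {1,6} by δ(·,a) → {1} and {6}.
Split {2,3} by δ(·,b) → {2} and {3}.
Stable partition: {1} | {4} | {5} | {2} | {6} | {3} — 6 equivalence classes.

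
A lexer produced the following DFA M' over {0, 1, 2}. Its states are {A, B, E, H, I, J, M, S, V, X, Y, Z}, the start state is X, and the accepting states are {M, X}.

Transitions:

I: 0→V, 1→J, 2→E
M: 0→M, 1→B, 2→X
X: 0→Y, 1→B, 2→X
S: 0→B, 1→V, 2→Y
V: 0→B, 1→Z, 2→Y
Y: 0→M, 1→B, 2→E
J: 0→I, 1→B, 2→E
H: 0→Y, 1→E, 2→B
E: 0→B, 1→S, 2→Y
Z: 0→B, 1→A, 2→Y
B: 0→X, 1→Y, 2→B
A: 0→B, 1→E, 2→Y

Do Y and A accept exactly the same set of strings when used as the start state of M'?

No

States {H,I,J} cannot be reached from the start state, so discard them.
Initial partition by acceptance: {M,X} | {A,B,E,S,V,Y,Z}.
Split {M,X} by δ(·,0) → {X} and {M}.
Refine {A,B,E,S,V,Y,Z} on symbol 0: members go to different blocks, giving {A,E,S,V,Z} and {Y} and {B}.
The partition is now stable with 5 blocks: {X} | {A,E,S,V,Z} | {M} | {Y} | {B}.
Y and A end up in different blocks, so they are distinguishable. For instance, the string '0' is accepted from only Y.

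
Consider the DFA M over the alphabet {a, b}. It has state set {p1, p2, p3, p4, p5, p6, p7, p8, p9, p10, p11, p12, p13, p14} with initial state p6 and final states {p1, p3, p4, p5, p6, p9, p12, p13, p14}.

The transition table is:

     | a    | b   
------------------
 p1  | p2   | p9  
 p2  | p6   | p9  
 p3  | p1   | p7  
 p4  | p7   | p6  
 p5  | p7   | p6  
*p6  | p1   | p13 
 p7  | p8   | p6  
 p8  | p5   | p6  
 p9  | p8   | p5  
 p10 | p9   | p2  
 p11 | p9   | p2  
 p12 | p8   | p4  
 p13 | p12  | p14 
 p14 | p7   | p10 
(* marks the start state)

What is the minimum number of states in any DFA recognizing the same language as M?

Reachable states from the start: {p1,p2,p4,p5,p6,p7,p8,p9,p10,p12,p13,p14}. Unreachable: {p3,p11} — drop them.
P0 = {p1,p4,p5,p6,p9,p12,p13,p14} | {p2,p7,p8,p10}.
On input a, block {p1,p4,p5,p6,p9,p12,p13,p14} splits into {p1,p4,p5,p9,p12,p14} and {p6,p13}.
On input b, block {p1,p4,p5,p9,p12,p14} splits into {p1,p9,p12} and {p4,p5} and {p14}.
Split {p1,p9,p12} by δ(·,b) → {p9,p12} and {p1}.
Refine {p2,p7,p8,p10} on symbol a: members go to different blocks, giving {p2} and {p7} and {p8} and {p10}.
On input a, block {p6,p13} splits into {p6} and {p13}.
No further refinement is possible. Final partition (10 blocks): {p9,p12} | {p2} | {p6} | {p4,p5} | {p14} | {p1} | {p7} | {p8} | {p10} | {p13}.

10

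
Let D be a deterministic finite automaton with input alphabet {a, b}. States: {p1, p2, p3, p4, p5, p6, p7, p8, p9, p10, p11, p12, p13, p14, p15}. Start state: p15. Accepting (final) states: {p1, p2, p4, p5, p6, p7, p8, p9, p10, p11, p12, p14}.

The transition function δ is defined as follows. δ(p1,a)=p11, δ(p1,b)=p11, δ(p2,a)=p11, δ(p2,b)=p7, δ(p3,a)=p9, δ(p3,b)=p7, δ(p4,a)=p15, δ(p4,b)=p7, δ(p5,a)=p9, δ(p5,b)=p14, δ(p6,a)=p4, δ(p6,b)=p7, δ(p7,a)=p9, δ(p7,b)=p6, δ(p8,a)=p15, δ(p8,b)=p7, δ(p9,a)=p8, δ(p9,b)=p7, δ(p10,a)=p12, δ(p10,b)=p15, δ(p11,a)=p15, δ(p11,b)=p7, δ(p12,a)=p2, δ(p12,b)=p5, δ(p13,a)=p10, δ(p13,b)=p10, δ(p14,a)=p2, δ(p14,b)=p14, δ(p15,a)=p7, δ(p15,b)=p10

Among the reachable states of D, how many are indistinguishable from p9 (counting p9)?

3

First remove the unreachable states {p1,p3,p13}; 12 states remain.
Initial partition by acceptance: {p2,p4,p5,p6,p7,p8,p9,p10,p11,p12,p14} | {p15}.
On input a, block {p2,p4,p5,p6,p7,p8,p9,p10,p11,p12,p14} splits into {p2,p5,p6,p7,p9,p10,p12,p14} and {p4,p8,p11}.
Refine {p2,p5,p6,p7,p9,p10,p12,p14} on symbol a: members go to different blocks, giving {p5,p7,p10,p12,p14} and {p2,p6,p9}.
Split {p5,p7,p10,p12,p14} by δ(·,a) → {p5,p7,p12,p14} and {p10}.
Split {p5,p7,p12,p14} by δ(·,b) → {p5,p12,p14} and {p7}.
No further refinement is possible. Final partition (6 blocks): {p5,p12,p14} | {p15} | {p4,p8,p11} | {p2,p6,p9} | {p10} | {p7}.
The equivalence class containing p9 is {p2,p6,p9}, of size 3.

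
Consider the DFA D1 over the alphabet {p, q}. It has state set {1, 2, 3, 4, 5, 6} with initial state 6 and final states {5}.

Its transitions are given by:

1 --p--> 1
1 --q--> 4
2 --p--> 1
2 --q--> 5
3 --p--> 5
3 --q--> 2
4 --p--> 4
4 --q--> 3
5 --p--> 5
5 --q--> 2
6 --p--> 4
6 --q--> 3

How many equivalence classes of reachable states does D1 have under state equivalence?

P0 = {5} | {1,2,3,4,6}.
Refine {1,2,3,4,6} on symbol p: members go to different blocks, giving {1,2,4,6} and {3}.
Split {1,2,4,6} by δ(·,q) → {4,6} and {1} and {2}.
The partition is now stable with 5 blocks: {5} | {4,6} | {3} | {1} | {2}.

5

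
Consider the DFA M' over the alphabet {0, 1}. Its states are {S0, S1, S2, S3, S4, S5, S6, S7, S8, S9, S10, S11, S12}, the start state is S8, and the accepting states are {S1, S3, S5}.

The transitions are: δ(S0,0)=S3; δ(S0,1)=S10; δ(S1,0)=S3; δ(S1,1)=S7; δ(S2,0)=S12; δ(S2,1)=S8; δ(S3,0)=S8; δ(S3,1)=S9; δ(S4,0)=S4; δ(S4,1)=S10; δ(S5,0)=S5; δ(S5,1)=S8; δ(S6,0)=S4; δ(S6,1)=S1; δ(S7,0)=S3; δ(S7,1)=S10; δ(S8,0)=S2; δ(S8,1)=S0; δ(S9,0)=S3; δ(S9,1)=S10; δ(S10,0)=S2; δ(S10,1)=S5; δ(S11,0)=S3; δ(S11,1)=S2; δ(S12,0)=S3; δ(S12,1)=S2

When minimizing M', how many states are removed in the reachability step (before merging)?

BFS from S8 reaches {S0, S2, S3, S5, S8, S9, S10, S12}; the 5 state(s) S1, S4, S6, S7, S11 are never visited.

5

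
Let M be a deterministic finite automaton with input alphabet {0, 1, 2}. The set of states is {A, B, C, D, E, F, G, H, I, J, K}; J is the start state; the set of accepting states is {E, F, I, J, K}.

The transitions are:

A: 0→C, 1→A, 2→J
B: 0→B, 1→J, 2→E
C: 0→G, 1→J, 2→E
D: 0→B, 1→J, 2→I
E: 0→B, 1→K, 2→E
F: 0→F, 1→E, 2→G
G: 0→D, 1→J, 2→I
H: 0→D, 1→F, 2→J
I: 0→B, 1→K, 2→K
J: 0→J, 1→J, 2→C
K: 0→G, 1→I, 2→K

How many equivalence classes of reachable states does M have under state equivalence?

First remove the unreachable states {A,F,H}; 8 states remain.
Initial partition by acceptance: {E,I,J,K} | {B,C,D,G}.
On input 0, block {E,I,J,K} splits into {E,I,K} and {J}.
Stable partition: {E,I,K} | {B,C,D,G} | {J} — 3 equivalence classes.

3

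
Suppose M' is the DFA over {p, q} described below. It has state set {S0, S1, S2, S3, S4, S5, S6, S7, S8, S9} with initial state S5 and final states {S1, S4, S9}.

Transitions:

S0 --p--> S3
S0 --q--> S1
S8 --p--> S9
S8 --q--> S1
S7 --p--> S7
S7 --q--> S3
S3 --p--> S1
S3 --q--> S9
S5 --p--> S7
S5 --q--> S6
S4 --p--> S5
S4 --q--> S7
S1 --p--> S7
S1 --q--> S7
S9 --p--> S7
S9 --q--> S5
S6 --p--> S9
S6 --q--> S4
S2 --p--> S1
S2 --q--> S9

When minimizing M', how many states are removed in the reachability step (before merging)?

No path from S5 leads to S0, S2, S8; the other 7 states are all reachable.

3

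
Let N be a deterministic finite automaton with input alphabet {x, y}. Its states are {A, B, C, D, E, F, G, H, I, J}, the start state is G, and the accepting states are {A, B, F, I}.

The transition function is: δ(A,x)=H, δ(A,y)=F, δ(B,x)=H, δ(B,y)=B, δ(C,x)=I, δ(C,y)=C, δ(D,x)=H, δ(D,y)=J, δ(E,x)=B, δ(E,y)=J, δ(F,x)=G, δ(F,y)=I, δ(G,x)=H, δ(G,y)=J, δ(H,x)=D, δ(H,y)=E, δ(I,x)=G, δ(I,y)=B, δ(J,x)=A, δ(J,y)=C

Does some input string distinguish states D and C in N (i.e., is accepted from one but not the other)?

All states are reachable from the start state.
P0 = {A,B,F,I} | {C,D,E,G,H,J}.
On input x, block {C,D,E,G,H,J} splits into {C,E,J} and {D,G,H}.
Stable partition: {A,B,F,I} | {C,E,J} | {D,G,H} — 3 equivalence classes.
D and C end up in different blocks, so they are distinguishable. For instance, the string 'x' is accepted from only C.

Yes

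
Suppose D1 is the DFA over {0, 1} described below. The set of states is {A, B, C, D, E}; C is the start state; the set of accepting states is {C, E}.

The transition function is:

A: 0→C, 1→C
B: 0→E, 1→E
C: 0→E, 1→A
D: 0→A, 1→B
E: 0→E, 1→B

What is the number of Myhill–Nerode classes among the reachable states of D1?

Reachable states from the start: {A,B,C,E}. Unreachable: {D} — drop them.
Start with accepting vs non-accepting: {C,E} | {A,B}.
The partition is now stable with 2 blocks: {C,E} | {A,B}.

2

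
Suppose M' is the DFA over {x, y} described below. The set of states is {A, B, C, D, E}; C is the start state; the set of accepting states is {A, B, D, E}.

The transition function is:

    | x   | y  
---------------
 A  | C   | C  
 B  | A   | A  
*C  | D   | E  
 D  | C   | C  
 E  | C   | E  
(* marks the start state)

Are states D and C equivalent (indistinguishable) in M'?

No

States {A,B} cannot be reached from the start state, so discard them.
Start with accepting vs non-accepting: {D,E} | {C}.
On input y, block {D,E} splits into {D} and {E}.
The partition is now stable with 3 blocks: {D} | {C} | {E}.
D and C end up in different blocks, so they are distinguishable. For instance, the string 'ε' is accepted from only D.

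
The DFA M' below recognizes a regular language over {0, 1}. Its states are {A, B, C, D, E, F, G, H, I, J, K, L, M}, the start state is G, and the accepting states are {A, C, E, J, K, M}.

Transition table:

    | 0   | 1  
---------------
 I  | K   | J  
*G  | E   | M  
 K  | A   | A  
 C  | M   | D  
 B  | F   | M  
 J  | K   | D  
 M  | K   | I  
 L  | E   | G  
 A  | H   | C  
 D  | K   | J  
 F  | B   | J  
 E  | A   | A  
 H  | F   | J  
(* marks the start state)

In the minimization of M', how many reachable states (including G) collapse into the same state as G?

3

Reachable states from the start: {A,B,C,D,E,F,G,H,I,J,K,M}. Unreachable: {L} — drop them.
P0 = {A,C,E,J,K,M} | {B,D,F,G,H,I}.
Split {A,C,E,J,K,M} by δ(·,0) → {C,E,J,K,M} and {A}.
Split {C,E,J,K,M} by δ(·,0) → {C,J,M} and {E,K}.
Split {C,J,M} by δ(·,0) → {J,M} and {C}.
On input 0, block {B,D,F,G,H,I} splits into {B,F,H} and {D,G,I}.
No further refinement is possible. Final partition (6 blocks): {J,M} | {B,F,H} | {A} | {E,K} | {C} | {D,G,I}.
The equivalence class containing G is {D,G,I}, of size 3.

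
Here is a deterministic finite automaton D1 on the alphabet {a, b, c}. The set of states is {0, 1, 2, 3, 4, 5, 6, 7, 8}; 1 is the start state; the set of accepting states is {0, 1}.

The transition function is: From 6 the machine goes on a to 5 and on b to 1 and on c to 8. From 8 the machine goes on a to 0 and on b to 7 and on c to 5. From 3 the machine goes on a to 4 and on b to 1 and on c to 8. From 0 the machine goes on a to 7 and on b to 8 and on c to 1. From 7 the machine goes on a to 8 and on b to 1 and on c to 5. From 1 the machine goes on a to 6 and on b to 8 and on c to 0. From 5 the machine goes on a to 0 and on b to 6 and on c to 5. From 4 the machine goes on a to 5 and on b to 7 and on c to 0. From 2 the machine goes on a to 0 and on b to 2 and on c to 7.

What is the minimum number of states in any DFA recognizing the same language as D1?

3

States {2,3,4} cannot be reached from the start state, so discard them.
Initial partition by acceptance: {0,1} | {5,6,7,8}.
On input a, block {5,6,7,8} splits into {5,8} and {6,7}.
Stable partition: {0,1} | {5,8} | {6,7} — 3 equivalence classes.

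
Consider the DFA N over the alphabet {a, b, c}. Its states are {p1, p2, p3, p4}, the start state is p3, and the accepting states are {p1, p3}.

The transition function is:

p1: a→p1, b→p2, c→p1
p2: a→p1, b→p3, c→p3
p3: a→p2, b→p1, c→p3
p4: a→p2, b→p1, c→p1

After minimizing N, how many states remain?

3

Reachable states from the start: {p1,p2,p3}. Unreachable: {p4} — drop them.
Start with accepting vs non-accepting: {p1,p3} | {p2}.
On input a, block {p1,p3} splits into {p1} and {p3}.
Stable partition: {p1} | {p2} | {p3} — 3 equivalence classes.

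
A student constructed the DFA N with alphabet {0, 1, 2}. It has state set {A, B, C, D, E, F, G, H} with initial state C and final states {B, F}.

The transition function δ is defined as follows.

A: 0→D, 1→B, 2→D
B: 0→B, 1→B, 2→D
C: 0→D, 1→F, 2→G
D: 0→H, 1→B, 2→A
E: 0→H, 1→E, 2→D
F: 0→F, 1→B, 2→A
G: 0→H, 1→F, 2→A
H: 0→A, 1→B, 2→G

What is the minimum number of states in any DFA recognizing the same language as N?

Reachable states from the start: {A,B,C,D,F,G,H}. Unreachable: {E} — drop them.
Initial partition by acceptance: {B,F} | {A,C,D,G,H}.
The partition is now stable with 2 blocks: {B,F} | {A,C,D,G,H}.

2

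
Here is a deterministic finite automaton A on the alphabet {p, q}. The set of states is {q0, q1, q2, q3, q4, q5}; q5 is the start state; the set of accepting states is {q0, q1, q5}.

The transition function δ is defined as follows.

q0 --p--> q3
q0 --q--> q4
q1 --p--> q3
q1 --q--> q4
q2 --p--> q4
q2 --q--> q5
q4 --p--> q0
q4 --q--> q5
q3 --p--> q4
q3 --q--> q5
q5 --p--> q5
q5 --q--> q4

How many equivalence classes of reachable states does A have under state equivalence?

States {q1,q2} cannot be reached from the start state, so discard them.
P0 = {q0,q5} | {q3,q4}.
On input p, block {q0,q5} splits into {q0} and {q5}.
On input p, block {q3,q4} splits into {q3} and {q4}.
No further refinement is possible. Final partition (4 blocks): {q0} | {q3} | {q5} | {q4}.

4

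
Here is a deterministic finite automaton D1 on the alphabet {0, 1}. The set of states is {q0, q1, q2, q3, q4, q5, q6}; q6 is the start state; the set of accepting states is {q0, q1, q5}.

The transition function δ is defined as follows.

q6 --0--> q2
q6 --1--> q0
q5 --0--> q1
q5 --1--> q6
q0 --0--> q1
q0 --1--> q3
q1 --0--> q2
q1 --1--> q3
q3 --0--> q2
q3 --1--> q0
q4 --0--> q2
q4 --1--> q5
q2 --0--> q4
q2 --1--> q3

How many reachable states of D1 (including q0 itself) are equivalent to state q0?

All states are reachable from the start state.
Initial partition by acceptance: {q0,q1,q5} | {q2,q3,q4,q6}.
On input 0, block {q0,q1,q5} splits into {q0,q5} and {q1}.
Refine {q2,q3,q4,q6} on symbol 1: members go to different blocks, giving {q3,q4,q6} and {q2}.
Stable partition: {q0,q5} | {q3,q4,q6} | {q1} | {q2} — 4 equivalence classes.
State q0 belongs to the block {q0,q5}, which has 2 states.

2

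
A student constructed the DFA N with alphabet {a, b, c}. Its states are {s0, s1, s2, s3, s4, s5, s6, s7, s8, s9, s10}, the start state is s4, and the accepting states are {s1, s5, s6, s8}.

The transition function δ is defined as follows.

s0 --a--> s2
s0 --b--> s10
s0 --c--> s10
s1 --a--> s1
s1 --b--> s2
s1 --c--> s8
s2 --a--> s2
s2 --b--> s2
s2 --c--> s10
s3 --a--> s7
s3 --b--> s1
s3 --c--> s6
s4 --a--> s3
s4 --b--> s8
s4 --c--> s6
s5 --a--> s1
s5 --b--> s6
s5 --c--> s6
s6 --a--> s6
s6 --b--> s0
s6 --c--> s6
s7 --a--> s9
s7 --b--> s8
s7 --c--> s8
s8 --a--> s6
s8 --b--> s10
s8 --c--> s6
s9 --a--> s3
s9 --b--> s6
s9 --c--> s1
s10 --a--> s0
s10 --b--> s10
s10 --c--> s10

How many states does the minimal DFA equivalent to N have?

3

First remove the unreachable states {s5}; 10 states remain.
Start with accepting vs non-accepting: {s1,s6,s8} | {s0,s2,s3,s4,s7,s9,s10}.
On input b, block {s0,s2,s3,s4,s7,s9,s10} splits into {s3,s4,s7,s9} and {s0,s2,s10}.
No further refinement is possible. Final partition (3 blocks): {s1,s6,s8} | {s3,s4,s7,s9} | {s0,s2,s10}.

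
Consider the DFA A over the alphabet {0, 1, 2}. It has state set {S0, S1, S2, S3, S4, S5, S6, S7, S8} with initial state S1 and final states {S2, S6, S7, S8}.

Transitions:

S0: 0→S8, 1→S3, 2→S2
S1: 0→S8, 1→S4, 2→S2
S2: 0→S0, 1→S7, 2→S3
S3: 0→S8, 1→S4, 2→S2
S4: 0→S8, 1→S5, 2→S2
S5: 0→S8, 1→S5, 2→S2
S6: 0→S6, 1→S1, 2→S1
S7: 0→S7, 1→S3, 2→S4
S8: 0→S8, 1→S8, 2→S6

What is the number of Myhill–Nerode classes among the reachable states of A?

4

All states are reachable from the start state.
Initial partition by acceptance: {S2,S6,S7,S8} | {S0,S1,S3,S4,S5}.
Split {S2,S6,S7,S8} by δ(·,0) → {S6,S7,S8} and {S2}.
Split {S6,S7,S8} by δ(·,1) → {S6,S7} and {S8}.
Stable partition: {S6,S7} | {S0,S1,S3,S4,S5} | {S2} | {S8} — 4 equivalence classes.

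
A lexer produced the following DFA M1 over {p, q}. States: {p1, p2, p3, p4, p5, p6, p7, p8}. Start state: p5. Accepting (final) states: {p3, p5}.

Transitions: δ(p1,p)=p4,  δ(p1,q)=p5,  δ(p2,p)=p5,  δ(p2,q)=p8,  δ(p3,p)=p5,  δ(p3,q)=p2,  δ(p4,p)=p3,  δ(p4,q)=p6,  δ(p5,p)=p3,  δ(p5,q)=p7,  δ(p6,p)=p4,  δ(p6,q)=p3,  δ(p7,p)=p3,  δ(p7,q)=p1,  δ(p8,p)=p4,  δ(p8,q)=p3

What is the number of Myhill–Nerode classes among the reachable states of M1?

Start with accepting vs non-accepting: {p3,p5} | {p1,p2,p4,p6,p7,p8}.
Refine {p1,p2,p4,p6,p7,p8} on symbol p: members go to different blocks, giving {p1,p6,p8} and {p2,p4,p7}.
The partition is now stable with 3 blocks: {p3,p5} | {p1,p6,p8} | {p2,p4,p7}.

3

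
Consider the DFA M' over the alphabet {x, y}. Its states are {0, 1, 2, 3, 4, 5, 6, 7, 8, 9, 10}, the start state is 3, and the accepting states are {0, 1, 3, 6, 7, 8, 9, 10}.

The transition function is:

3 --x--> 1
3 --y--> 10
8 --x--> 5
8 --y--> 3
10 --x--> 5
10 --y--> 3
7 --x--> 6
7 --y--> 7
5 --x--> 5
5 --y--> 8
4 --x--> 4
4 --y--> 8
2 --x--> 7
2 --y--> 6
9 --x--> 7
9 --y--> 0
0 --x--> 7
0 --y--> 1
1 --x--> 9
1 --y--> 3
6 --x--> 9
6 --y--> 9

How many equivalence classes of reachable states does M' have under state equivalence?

8

First remove the unreachable states {2,4}; 9 states remain.
Initial partition by acceptance: {0,1,3,6,7,8,9,10} | {5}.
Split {0,1,3,6,7,8,9,10} by δ(·,x) → {0,1,3,6,7,9} and {8,10}.
Split {0,1,3,6,7,9} by δ(·,y) → {0,1,6,7,9} and {3}.
Refine {0,1,6,7,9} on symbol y: members go to different blocks, giving {0,6,7,9} and {1}.
On input y, block {0,6,7,9} splits into {6,7,9} and {0}.
On input y, block {6,7,9} splits into {6,7} and {9}.
Refine {6,7} on symbol x: members go to different blocks, giving {6} and {7}.
No further refinement is possible. Final partition (8 blocks): {6} | {5} | {8,10} | {3} | {1} | {0} | {9} | {7}.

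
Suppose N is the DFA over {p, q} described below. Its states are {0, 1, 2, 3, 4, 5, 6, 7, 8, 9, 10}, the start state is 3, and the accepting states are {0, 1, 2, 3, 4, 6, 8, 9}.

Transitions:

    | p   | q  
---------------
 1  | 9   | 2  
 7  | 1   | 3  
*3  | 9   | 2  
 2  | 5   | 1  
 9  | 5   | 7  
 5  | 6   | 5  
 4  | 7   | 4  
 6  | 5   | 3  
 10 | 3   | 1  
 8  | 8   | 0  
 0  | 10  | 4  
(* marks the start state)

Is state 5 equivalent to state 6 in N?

No

States {0,4,8,10} cannot be reached from the start state, so discard them.
P0 = {1,2,3,6,9} | {5,7}.
Refine {1,2,3,6,9} on symbol p: members go to different blocks, giving {2,6,9} and {1,3}.
Split {2,6,9} by δ(·,q) → {2,6} and {9}.
Split {5,7} by δ(·,p) → {5} and {7}.
Stable partition: {2,6} | {5} | {1,3} | {9} | {7} — 5 equivalence classes.
5 and 6 end up in different blocks, so they are distinguishable. For instance, the string 'ε' is accepted from only 6.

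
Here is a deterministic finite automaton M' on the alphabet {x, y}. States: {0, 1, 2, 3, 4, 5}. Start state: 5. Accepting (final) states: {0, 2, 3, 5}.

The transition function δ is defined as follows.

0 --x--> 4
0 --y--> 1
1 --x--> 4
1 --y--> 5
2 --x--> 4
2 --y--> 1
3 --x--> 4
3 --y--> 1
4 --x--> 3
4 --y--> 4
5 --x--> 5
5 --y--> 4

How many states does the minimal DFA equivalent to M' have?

4

States {0,2} cannot be reached from the start state, so discard them.
P0 = {3,5} | {1,4}.
Split {3,5} by δ(·,x) → {3} and {5}.
Refine {1,4} on symbol x: members go to different blocks, giving {1} and {4}.
No further refinement is possible. Final partition (4 blocks): {3} | {1} | {5} | {4}.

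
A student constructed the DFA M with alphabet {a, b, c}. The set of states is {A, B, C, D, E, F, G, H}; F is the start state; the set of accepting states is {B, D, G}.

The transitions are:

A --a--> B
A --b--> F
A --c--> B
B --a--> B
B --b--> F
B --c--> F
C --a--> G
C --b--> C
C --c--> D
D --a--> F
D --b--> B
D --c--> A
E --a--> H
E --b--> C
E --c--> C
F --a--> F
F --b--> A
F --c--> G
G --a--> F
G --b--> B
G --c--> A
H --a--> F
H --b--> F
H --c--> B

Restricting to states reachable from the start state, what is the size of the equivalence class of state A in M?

1

Reachable states from the start: {A,B,F,G}. Unreachable: {C,D,E,H} — drop them.
Initial partition by acceptance: {B,G} | {A,F}.
On input a, block {B,G} splits into {B} and {G}.
Refine {A,F} on symbol a: members go to different blocks, giving {A} and {F}.
The partition is now stable with 4 blocks: {B} | {A} | {G} | {F}.
State A belongs to the block {A}, which has 1 states.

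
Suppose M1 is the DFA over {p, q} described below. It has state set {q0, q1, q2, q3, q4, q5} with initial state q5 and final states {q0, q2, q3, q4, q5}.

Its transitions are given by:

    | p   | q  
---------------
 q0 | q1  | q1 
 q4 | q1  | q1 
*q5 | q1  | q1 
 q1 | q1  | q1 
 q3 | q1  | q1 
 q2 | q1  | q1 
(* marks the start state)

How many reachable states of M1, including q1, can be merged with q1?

First remove the unreachable states {q0,q2,q3,q4}; 2 states remain.
Initial partition by acceptance: {q5} | {q1}.
No further refinement is possible. Final partition (2 blocks): {q5} | {q1}.
The equivalence class containing q1 is {q1}, of size 1.

1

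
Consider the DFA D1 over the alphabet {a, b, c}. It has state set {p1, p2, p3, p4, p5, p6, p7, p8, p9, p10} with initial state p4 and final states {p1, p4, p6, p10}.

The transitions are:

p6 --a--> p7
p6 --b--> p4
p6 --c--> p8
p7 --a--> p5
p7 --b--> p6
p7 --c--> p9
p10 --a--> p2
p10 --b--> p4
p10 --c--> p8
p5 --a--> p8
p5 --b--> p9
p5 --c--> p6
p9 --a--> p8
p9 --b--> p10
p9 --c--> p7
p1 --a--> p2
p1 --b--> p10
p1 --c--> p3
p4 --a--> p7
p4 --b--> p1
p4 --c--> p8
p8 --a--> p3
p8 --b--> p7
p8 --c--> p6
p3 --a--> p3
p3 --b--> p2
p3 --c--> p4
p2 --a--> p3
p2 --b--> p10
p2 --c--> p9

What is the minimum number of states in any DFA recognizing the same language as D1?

Every state is reachable, so we keep all 10.
Initial partition by acceptance: {p1,p4,p6,p10} | {p2,p3,p5,p7,p8,p9}.
On input b, block {p2,p3,p5,p7,p8,p9} splits into {p2,p7,p9} and {p3,p5,p8}.
Stable partition: {p1,p4,p6,p10} | {p2,p7,p9} | {p3,p5,p8} — 3 equivalence classes.

3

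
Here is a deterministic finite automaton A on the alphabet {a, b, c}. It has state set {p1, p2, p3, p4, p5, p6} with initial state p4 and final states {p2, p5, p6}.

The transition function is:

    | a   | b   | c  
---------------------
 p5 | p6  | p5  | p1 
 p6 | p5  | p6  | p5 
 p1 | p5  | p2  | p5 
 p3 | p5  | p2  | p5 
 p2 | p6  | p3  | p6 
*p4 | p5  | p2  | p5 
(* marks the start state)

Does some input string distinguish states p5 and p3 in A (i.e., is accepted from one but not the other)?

Yes

Start with accepting vs non-accepting: {p2,p5,p6} | {p1,p3,p4}.
Split {p2,p5,p6} by δ(·,b) → {p5,p6} and {p2}.
Refine {p5,p6} on symbol c: members go to different blocks, giving {p5} and {p6}.
No further refinement is possible. Final partition (4 blocks): {p5} | {p1,p3,p4} | {p2} | {p6}.
p5 and p3 end up in different blocks, so they are distinguishable. For instance, the string 'ε' is accepted from only p5.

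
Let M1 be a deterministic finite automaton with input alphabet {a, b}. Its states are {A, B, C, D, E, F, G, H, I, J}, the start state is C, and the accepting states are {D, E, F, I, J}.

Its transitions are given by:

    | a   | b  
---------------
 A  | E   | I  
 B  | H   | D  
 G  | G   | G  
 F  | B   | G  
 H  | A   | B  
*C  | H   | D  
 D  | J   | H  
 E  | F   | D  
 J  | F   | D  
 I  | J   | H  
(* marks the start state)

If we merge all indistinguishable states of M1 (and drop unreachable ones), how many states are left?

7

All states are reachable from the start state.
Start with accepting vs non-accepting: {D,E,F,I,J} | {A,B,C,G,H}.
On input a, block {D,E,F,I,J} splits into {D,E,I,J} and {F}.
On input a, block {D,E,I,J} splits into {D,I} and {E,J}.
Split {A,B,C,G,H} by δ(·,a) → {B,C,G,H} and {A}.
Split {B,C,G,H} by δ(·,a) → {B,C,G} and {H}.
On input a, block {B,C,G} splits into {B,C} and {G}.
Stable partition: {D,I} | {B,C} | {F} | {E,J} | {A} | {H} | {G} — 7 equivalence classes.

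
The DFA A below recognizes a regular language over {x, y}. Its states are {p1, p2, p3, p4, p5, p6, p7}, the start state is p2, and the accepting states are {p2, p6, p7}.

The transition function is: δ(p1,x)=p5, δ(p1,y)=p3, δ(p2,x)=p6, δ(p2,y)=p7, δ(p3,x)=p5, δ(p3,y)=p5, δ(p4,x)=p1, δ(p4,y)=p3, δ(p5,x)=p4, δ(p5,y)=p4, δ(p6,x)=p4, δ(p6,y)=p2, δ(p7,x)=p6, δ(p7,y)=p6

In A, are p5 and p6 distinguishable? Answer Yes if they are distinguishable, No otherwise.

All states are reachable from the start state.
Start with accepting vs non-accepting: {p2,p6,p7} | {p1,p3,p4,p5}.
Refine {p2,p6,p7} on symbol x: members go to different blocks, giving {p2,p7} and {p6}.
Split {p2,p7} by δ(·,y) → {p2} and {p7}.
No further refinement is possible. Final partition (4 blocks): {p2} | {p1,p3,p4,p5} | {p6} | {p7}.
p5 and p6 end up in different blocks, so they are distinguishable. For instance, the string 'ε' is accepted from only p6.

Yes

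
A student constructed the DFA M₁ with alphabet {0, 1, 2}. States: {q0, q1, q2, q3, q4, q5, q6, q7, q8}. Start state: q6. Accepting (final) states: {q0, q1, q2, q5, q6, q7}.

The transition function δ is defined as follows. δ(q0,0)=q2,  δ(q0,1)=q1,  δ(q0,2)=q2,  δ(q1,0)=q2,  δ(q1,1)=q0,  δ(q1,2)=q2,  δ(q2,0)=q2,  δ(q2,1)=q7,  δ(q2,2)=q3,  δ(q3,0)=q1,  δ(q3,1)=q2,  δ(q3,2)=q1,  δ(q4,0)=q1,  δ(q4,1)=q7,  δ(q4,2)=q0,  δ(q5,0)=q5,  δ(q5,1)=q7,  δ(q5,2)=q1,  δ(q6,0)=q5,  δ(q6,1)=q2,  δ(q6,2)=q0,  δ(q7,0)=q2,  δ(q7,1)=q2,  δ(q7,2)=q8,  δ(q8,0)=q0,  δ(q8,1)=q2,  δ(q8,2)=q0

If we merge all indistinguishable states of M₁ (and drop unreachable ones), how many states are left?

First remove the unreachable states {q4}; 8 states remain.
Initial partition by acceptance: {q0,q1,q2,q5,q6,q7} | {q3,q8}.
Split {q0,q1,q2,q5,q6,q7} by δ(·,2) → {q0,q1,q5,q6} and {q2,q7}.
On input 0, block {q0,q1,q5,q6} splits into {q0,q1} and {q5,q6}.
The partition is now stable with 4 blocks: {q0,q1} | {q3,q8} | {q2,q7} | {q5,q6}.

4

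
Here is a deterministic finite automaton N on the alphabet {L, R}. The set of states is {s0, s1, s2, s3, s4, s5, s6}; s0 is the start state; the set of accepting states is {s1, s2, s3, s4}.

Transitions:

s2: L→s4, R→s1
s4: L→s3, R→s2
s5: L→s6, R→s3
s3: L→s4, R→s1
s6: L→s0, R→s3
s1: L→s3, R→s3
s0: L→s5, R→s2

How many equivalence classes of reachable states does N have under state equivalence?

All states are reachable from the start state.
P0 = {s1,s2,s3,s4} | {s0,s5,s6}.
Stable partition: {s1,s2,s3,s4} | {s0,s5,s6} — 2 equivalence classes.

2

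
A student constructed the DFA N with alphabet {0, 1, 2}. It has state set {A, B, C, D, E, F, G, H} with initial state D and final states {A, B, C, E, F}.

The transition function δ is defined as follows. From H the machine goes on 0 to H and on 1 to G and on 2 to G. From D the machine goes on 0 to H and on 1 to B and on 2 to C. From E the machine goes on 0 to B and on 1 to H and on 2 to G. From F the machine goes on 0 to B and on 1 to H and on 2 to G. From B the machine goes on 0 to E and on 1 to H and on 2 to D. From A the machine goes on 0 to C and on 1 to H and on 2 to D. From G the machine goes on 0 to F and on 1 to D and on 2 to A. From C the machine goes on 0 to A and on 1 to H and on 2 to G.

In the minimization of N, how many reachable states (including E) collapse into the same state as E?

3

Every state is reachable, so we keep all 8.
Start with accepting vs non-accepting: {A,B,C,E,F} | {D,G,H}.
Split {D,G,H} by δ(·,0) → {D,H} and {G}.
Refine {A,B,C,E,F} on symbol 2: members go to different blocks, giving {C,E,F} and {A,B}.
On input 1, block {D,H} splits into {D} and {H}.
The partition is now stable with 5 blocks: {C,E,F} | {D} | {G} | {A,B} | {H}.
State E belongs to the block {C,E,F}, which has 3 states.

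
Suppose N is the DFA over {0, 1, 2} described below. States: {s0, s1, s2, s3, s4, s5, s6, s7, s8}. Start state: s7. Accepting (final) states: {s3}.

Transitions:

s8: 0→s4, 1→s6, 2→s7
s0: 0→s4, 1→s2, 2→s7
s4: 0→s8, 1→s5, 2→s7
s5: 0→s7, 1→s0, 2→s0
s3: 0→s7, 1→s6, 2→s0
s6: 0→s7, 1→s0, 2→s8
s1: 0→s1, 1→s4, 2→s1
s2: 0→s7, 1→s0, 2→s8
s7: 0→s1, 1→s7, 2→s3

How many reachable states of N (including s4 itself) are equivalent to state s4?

3

All states are reachable from the start state.
Start with accepting vs non-accepting: {s3} | {s0,s1,s2,s4,s5,s6,s7,s8}.
Split {s0,s1,s2,s4,s5,s6,s7,s8} by δ(·,2) → {s0,s1,s2,s4,s5,s6,s8} and {s7}.
On input 0, block {s0,s1,s2,s4,s5,s6,s8} splits into {s0,s1,s4,s8} and {s2,s5,s6}.
Split {s0,s1,s4,s8} by δ(·,1) → {s0,s4,s8} and {s1}.
The partition is now stable with 5 blocks: {s3} | {s0,s4,s8} | {s7} | {s2,s5,s6} | {s1}.
State s4 belongs to the block {s0,s4,s8}, which has 3 states.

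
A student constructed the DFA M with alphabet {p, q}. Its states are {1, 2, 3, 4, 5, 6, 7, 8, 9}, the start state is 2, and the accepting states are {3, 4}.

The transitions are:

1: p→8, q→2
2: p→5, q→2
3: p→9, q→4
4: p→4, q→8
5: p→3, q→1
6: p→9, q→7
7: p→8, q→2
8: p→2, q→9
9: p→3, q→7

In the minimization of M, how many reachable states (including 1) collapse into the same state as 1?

2

Reachable states from the start: {1,2,3,4,5,7,8,9}. Unreachable: {6} — drop them.
Initial partition by acceptance: {3,4} | {1,2,5,7,8,9}.
On input p, block {3,4} splits into {3} and {4}.
Refine {1,2,5,7,8,9} on symbol p: members go to different blocks, giving {1,2,7,8} and {5,9}.
On input p, block {1,2,7,8} splits into {1,7,8} and {2}.
On input p, block {1,7,8} splits into {1,7} and {8}.
Stable partition: {3} | {1,7} | {4} | {5,9} | {2} | {8} — 6 equivalence classes.
State 1 belongs to the block {1,7}, which has 2 states.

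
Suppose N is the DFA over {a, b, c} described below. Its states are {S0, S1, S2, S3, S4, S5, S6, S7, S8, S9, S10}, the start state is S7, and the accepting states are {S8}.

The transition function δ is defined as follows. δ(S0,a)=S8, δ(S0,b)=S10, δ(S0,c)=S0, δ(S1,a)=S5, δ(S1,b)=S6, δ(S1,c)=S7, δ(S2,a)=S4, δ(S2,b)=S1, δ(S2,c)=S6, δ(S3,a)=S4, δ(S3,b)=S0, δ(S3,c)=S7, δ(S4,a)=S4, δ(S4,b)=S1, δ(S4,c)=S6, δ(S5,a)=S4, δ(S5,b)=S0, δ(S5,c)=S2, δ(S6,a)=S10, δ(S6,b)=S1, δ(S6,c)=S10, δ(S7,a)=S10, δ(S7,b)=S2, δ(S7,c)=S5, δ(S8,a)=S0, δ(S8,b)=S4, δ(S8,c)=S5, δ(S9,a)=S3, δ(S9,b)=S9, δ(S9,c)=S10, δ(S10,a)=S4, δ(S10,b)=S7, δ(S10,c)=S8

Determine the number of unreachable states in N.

No path from S7 leads to S3, S9; the other 9 states are all reachable.

2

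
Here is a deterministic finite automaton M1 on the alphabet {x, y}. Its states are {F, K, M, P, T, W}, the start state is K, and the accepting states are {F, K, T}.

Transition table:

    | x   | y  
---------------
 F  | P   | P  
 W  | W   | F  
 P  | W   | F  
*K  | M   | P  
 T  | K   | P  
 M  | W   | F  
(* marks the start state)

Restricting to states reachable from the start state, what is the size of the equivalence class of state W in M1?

Reachable states from the start: {F,K,M,P,W}. Unreachable: {T} — drop them.
Initial partition by acceptance: {F,K} | {M,P,W}.
No further refinement is possible. Final partition (2 blocks): {F,K} | {M,P,W}.
State W belongs to the block {M,P,W}, which has 3 states.

3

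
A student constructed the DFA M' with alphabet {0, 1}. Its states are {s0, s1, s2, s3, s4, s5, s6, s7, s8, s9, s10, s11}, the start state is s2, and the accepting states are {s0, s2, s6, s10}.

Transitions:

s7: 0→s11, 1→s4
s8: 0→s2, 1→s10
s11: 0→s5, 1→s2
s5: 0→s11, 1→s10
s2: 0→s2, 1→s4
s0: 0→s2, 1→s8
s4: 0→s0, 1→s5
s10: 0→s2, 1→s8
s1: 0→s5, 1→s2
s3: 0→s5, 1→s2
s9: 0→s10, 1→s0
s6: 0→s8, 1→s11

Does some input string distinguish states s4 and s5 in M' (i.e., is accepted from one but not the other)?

First remove the unreachable states {s1,s3,s6,s7,s9}; 7 states remain.
Start with accepting vs non-accepting: {s0,s2,s10} | {s4,s5,s8,s11}.
Refine {s4,s5,s8,s11} on symbol 0: members go to different blocks, giving {s4,s8} and {s5,s11}.
Refine {s4,s8} on symbol 1: members go to different blocks, giving {s4} and {s8}.
Refine {s0,s2,s10} on symbol 1: members go to different blocks, giving {s0,s10} and {s2}.
Split {s5,s11} by δ(·,1) → {s5} and {s11}.
No further refinement is possible. Final partition (6 blocks): {s0,s10} | {s4} | {s5} | {s8} | {s2} | {s11}.
s4 and s5 end up in different blocks, so they are distinguishable. For instance, the string '0' is accepted from only s4.

Yes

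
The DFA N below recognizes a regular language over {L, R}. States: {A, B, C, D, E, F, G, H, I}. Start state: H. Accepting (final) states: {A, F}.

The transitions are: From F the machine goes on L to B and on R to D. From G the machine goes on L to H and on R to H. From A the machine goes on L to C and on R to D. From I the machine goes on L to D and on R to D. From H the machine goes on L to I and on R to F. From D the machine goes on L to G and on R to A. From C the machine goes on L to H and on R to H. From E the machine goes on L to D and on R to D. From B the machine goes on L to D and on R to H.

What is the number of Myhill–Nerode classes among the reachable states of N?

States {E} cannot be reached from the start state, so discard them.
Initial partition by acceptance: {A,F} | {B,C,D,G,H,I}.
On input R, block {B,C,D,G,H,I} splits into {B,C,G,I} and {D,H}.
No further refinement is possible. Final partition (3 blocks): {A,F} | {B,C,G,I} | {D,H}.

3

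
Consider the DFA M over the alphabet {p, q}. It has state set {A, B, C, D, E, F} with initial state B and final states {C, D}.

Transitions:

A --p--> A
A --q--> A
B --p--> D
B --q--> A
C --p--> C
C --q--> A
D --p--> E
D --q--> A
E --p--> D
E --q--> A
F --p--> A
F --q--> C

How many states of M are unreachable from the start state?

No path from B leads to C, F; the other 4 states are all reachable.

2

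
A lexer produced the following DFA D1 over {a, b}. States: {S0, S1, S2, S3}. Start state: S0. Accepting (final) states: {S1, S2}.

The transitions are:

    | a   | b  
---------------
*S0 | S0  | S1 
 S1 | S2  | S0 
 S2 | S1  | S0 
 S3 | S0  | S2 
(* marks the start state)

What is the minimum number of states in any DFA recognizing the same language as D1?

2

Reachable states from the start: {S0,S1,S2}. Unreachable: {S3} — drop them.
P0 = {S1,S2} | {S0}.
The partition is now stable with 2 blocks: {S1,S2} | {S0}.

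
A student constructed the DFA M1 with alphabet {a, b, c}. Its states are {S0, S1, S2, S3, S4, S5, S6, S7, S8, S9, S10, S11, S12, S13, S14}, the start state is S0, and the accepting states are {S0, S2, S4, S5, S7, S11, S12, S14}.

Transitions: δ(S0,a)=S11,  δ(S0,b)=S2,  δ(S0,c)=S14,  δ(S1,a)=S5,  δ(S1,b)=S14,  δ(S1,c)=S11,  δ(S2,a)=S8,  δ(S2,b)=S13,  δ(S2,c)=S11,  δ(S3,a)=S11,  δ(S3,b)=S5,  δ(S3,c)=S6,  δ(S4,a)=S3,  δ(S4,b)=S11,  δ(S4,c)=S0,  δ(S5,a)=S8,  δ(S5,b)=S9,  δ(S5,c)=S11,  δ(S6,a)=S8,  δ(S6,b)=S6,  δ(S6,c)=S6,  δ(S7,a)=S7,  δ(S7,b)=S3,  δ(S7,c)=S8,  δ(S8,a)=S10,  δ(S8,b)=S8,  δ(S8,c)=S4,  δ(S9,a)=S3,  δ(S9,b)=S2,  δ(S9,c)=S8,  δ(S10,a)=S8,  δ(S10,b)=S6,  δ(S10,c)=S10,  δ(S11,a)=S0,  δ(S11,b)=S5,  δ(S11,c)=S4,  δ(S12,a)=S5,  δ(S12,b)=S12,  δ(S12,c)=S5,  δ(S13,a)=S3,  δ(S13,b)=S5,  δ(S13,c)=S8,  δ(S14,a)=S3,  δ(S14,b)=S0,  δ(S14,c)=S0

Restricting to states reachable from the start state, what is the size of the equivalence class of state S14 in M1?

States {S1,S7,S12} cannot be reached from the start state, so discard them.
P0 = {S0,S2,S4,S5,S11,S14} | {S3,S6,S8,S9,S10,S13}.
Split {S0,S2,S4,S5,S11,S14} by δ(·,a) → {S2,S4,S5,S14} and {S0,S11}.
Refine {S2,S4,S5,S14} on symbol b: members go to different blocks, giving {S2,S5} and {S4,S14}.
Split {S3,S6,S8,S9,S10,S13} by δ(·,a) → {S6,S8,S9,S10,S13} and {S3}.
Refine {S6,S8,S9,S10,S13} on symbol a: members go to different blocks, giving {S6,S8,S10} and {S9,S13}.
Split {S6,S8,S10} by δ(·,c) → {S6,S10} and {S8}.
The partition is now stable with 7 blocks: {S2,S5} | {S6,S10} | {S0,S11} | {S4,S14} | {S3} | {S9,S13} | {S8}.
The equivalence class containing S14 is {S4,S14}, of size 2.

2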